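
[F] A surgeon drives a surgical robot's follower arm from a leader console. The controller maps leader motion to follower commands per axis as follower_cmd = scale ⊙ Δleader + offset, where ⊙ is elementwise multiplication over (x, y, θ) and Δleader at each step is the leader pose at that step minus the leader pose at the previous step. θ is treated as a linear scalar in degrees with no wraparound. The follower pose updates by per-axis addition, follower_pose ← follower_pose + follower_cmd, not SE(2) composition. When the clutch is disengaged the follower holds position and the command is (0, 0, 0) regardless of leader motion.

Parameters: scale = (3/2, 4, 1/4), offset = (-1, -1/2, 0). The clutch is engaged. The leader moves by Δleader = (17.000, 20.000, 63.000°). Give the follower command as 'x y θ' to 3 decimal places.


axis x: 3/2·17.000 + -1 = 24.500
axis y: 4·20.000 + -1/2 = 79.500
axis θ: 1/4·63.000 + 0 = 15.750

24.500 79.500 15.750


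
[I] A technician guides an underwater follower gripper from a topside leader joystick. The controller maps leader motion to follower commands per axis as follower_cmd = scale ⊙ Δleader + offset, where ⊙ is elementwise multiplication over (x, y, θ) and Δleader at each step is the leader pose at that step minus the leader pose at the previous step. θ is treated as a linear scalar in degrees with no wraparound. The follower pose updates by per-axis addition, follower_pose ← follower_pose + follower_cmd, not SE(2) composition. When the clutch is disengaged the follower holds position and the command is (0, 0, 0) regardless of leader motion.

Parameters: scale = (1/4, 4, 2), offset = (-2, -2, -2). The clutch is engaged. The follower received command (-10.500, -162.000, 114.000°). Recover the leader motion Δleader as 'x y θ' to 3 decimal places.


-34.000 -40.000 58.000

axis x: (-10.500 − -2) / (1/4) = -34.000
axis y: (-162.000 − -2) / (4) = -40.000
axis θ: (114.000 − -2) / (2) = 58.000


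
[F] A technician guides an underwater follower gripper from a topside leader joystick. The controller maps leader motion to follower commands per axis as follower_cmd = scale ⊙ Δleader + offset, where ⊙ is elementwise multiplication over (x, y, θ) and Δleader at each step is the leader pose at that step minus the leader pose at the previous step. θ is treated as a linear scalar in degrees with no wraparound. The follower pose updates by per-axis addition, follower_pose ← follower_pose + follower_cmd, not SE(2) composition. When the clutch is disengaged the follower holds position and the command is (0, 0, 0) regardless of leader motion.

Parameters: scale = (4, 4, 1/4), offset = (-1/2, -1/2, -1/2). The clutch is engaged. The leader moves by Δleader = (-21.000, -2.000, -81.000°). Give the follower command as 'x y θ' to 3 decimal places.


axis x: 4·-21.000 + -1/2 = -84.500
axis y: 4·-2.000 + -1/2 = -8.500
axis θ: 1/4·-81.000 + -1/2 = -20.750

-84.500 -8.500 -20.750


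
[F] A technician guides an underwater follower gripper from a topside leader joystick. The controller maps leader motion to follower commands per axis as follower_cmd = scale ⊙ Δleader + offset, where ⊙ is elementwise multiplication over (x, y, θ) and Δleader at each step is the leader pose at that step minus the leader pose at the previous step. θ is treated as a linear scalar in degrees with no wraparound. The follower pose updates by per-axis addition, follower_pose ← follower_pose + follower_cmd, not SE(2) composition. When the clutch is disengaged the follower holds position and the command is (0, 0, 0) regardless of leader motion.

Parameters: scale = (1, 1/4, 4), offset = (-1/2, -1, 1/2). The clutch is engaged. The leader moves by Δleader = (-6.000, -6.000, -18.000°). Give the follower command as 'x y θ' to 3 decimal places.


-6.500 -2.500 -71.500

axis x: 1·-6.000 + -1/2 = -6.500
axis y: 1/4·-6.000 + -1 = -2.500
axis θ: 4·-18.000 + 1/2 = -71.500


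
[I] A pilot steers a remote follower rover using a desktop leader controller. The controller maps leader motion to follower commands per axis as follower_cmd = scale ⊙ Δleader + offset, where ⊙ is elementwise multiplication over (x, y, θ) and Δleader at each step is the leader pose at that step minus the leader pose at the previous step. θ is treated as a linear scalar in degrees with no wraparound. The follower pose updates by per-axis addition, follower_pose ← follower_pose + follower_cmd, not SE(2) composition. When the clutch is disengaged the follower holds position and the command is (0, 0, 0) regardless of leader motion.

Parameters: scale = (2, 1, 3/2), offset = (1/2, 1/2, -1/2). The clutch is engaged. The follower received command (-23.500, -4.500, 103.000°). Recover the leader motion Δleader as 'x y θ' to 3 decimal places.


-12.000 -5.000 69.000

axis x: (-23.500 − 1/2) / (2) = -12.000
axis y: (-4.500 − 1/2) / (1) = -5.000
axis θ: (103.000 − -1/2) / (3/2) = 69.000


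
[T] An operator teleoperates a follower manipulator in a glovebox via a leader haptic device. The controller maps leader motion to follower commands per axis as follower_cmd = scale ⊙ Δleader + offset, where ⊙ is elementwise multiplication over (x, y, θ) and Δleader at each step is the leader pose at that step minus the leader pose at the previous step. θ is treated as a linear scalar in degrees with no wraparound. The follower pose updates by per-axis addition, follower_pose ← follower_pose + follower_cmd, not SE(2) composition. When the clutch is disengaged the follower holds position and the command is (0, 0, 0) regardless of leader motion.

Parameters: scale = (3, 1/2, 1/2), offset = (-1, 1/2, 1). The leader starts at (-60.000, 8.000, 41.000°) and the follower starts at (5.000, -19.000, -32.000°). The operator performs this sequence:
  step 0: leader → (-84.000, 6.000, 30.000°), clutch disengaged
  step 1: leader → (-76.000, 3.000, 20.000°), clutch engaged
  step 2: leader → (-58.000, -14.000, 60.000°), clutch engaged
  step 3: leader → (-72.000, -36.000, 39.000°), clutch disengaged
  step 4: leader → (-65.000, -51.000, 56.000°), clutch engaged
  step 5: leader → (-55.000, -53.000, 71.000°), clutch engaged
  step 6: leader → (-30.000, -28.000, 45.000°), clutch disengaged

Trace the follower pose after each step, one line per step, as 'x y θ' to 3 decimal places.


step 0: Δleader=(-24.000, -2.000, -11.000°), disengaged; cmd=(0,0,0) → follower holds at (5.000, -19.000, -32.000°)
step 1: Δleader=(8.000, -3.000, -10.000°), engaged; cmd=(23.000, -1.000, -4.000°) → follower=(28.000, -20.000, -36.000°)
step 2: Δleader=(18.000, -17.000, 40.000°), engaged; cmd=(53.000, -8.000, 21.000°) → follower=(81.000, -28.000, -15.000°)
step 3: Δleader=(-14.000, -22.000, -21.000°), disengaged; cmd=(0,0,0) → follower holds at (81.000, -28.000, -15.000°)
step 4: Δleader=(7.000, -15.000, 17.000°), engaged; cmd=(20.000, -7.000, 9.500°) → follower=(101.000, -35.000, -5.500°)
step 5: Δleader=(10.000, -2.000, 15.000°), engaged; cmd=(29.000, -0.500, 8.500°) → follower=(130.000, -35.500, 3.000°)
step 6: Δleader=(25.000, 25.000, -26.000°), disengaged; cmd=(0,0,0) → follower holds at (130.000, -35.500, 3.000°)

5.000 -19.000 -32.000
28.000 -20.000 -36.000
81.000 -28.000 -15.000
81.000 -28.000 -15.000
101.000 -35.000 -5.500
130.000 -35.500 3.000
130.000 -35.500 3.000


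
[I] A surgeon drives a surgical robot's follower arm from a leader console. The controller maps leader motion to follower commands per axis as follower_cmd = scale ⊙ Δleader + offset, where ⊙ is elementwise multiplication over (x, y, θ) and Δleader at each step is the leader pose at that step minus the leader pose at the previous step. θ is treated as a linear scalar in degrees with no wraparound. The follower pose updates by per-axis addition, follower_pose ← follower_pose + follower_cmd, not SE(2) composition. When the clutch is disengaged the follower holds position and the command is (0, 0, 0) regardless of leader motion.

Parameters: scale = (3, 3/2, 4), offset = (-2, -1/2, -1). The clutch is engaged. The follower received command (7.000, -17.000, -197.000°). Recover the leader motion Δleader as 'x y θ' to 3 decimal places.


axis x: (7.000 − -2) / (3) = 3.000
axis y: (-17.000 − -1/2) / (3/2) = -11.000
axis θ: (-197.000 − -1) / (4) = -49.000

3.000 -11.000 -49.000


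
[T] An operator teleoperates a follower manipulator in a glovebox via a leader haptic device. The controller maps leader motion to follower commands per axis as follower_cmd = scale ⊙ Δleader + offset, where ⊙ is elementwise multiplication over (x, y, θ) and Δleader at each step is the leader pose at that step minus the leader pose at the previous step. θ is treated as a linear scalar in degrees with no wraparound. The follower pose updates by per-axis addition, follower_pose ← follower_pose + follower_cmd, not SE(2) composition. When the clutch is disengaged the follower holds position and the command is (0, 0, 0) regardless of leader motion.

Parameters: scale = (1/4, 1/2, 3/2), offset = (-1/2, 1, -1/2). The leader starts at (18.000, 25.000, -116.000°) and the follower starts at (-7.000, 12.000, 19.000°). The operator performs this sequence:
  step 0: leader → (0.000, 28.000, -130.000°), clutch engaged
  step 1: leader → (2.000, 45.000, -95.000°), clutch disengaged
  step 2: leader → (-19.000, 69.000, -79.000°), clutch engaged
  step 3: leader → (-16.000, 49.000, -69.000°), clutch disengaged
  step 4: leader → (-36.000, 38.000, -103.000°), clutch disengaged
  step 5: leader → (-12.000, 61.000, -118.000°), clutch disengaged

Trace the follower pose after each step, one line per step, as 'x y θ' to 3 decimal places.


step 0: Δleader=(-18.000, 3.000, -14.000°), engaged; cmd=(-5.000, 2.500, -21.500°) → follower=(-12.000, 14.500, -2.500°)
step 1: Δleader=(2.000, 17.000, 35.000°), disengaged; cmd=(0,0,0) → follower holds at (-12.000, 14.500, -2.500°)
step 2: Δleader=(-21.000, 24.000, 16.000°), engaged; cmd=(-5.750, 13.000, 23.500°) → follower=(-17.750, 27.500, 21.000°)
step 3: Δleader=(3.000, -20.000, 10.000°), disengaged; cmd=(0,0,0) → follower holds at (-17.750, 27.500, 21.000°)
step 4: Δleader=(-20.000, -11.000, -34.000°), disengaged; cmd=(0,0,0) → follower holds at (-17.750, 27.500, 21.000°)
step 5: Δleader=(24.000, 23.000, -15.000°), disengaged; cmd=(0,0,0) → follower holds at (-17.750, 27.500, 21.000°)

-12.000 14.500 -2.500
-12.000 14.500 -2.500
-17.750 27.500 21.000
-17.750 27.500 21.000
-17.750 27.500 21.000
-17.750 27.500 21.000


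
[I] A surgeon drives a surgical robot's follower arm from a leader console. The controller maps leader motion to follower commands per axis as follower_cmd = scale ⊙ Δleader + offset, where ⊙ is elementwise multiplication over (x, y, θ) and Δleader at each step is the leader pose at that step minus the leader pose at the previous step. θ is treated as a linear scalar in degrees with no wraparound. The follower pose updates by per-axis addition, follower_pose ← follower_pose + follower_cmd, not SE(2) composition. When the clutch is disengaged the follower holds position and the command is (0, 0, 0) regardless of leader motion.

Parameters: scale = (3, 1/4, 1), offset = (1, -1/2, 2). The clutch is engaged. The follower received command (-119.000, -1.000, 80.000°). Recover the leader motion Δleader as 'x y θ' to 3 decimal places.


-40.000 -2.000 78.000

axis x: (-119.000 − 1) / (3) = -40.000
axis y: (-1.000 − -1/2) / (1/4) = -2.000
axis θ: (80.000 − 2) / (1) = 78.000


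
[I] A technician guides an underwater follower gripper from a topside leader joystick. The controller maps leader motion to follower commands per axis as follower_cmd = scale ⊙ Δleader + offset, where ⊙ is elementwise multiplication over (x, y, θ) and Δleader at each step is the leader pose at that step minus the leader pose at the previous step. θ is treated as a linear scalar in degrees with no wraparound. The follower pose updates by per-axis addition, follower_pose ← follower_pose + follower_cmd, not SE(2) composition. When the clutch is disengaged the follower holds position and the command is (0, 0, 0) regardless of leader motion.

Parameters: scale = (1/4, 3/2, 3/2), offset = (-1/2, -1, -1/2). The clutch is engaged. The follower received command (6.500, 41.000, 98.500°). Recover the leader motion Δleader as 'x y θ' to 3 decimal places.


28.000 28.000 66.000

axis x: (6.500 − -1/2) / (1/4) = 28.000
axis y: (41.000 − -1) / (3/2) = 28.000
axis θ: (98.500 − -1/2) / (3/2) = 66.000


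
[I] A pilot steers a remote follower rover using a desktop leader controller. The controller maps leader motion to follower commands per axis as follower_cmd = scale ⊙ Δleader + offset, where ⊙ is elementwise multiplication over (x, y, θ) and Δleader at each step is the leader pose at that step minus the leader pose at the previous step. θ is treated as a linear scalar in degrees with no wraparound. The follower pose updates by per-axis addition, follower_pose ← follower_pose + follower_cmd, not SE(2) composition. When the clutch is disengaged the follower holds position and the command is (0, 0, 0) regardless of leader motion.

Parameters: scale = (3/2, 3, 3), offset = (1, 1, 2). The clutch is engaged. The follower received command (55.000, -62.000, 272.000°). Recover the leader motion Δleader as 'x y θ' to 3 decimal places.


axis x: (55.000 − 1) / (3/2) = 36.000
axis y: (-62.000 − 1) / (3) = -21.000
axis θ: (272.000 − 2) / (3) = 90.000

36.000 -21.000 90.000


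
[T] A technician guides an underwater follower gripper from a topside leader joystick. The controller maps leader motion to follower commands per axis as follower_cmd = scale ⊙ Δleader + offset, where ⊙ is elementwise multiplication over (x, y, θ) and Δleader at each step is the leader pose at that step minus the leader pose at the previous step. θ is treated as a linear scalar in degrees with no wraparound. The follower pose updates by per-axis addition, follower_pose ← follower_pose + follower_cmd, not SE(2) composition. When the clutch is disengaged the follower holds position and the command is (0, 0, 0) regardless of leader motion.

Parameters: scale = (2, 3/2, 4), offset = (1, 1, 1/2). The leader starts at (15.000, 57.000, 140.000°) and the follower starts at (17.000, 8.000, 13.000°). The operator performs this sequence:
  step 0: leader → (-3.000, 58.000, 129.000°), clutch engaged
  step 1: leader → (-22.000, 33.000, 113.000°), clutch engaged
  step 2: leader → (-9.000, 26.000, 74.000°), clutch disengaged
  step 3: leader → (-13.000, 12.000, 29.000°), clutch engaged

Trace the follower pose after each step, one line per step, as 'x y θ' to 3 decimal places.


step 0: Δleader=(-18.000, 1.000, -11.000°), engaged; cmd=(-35.000, 2.500, -43.500°) → follower=(-18.000, 10.500, -30.500°)
step 1: Δleader=(-19.000, -25.000, -16.000°), engaged; cmd=(-37.000, -36.500, -63.500°) → follower=(-55.000, -26.000, -94.000°)
step 2: Δleader=(13.000, -7.000, -39.000°), disengaged; cmd=(0,0,0) → follower holds at (-55.000, -26.000, -94.000°)
step 3: Δleader=(-4.000, -14.000, -45.000°), engaged; cmd=(-7.000, -20.000, -179.500°) → follower=(-62.000, -46.000, -273.500°)

-18.000 10.500 -30.500
-55.000 -26.000 -94.000
-55.000 -26.000 -94.000
-62.000 -46.000 -273.500


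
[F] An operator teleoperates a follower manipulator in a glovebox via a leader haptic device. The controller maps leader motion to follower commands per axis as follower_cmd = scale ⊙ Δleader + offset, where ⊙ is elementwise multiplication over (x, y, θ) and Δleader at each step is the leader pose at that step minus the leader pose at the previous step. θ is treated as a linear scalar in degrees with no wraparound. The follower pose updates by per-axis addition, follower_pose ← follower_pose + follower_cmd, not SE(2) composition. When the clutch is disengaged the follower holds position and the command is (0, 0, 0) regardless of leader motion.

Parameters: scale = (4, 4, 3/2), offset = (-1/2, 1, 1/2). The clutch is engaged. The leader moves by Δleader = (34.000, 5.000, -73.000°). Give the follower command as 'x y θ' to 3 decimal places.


135.500 21.000 -109.000

axis x: 4·34.000 + -1/2 = 135.500
axis y: 4·5.000 + 1 = 21.000
axis θ: 3/2·-73.000 + 1/2 = -109.000


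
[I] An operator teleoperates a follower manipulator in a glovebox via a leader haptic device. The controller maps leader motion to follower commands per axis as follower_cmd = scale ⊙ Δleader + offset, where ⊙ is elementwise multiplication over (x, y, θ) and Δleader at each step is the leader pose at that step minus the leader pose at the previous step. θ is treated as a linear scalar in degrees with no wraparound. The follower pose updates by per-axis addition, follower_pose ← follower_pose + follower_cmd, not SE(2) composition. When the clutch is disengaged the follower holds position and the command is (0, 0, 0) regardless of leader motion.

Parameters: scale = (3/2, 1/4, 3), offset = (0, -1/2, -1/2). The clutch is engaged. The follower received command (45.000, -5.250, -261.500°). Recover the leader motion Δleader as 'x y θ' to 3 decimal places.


axis x: (45.000 − 0) / (3/2) = 30.000
axis y: (-5.250 − -1/2) / (1/4) = -19.000
axis θ: (-261.500 − -1/2) / (3) = -87.000

30.000 -19.000 -87.000


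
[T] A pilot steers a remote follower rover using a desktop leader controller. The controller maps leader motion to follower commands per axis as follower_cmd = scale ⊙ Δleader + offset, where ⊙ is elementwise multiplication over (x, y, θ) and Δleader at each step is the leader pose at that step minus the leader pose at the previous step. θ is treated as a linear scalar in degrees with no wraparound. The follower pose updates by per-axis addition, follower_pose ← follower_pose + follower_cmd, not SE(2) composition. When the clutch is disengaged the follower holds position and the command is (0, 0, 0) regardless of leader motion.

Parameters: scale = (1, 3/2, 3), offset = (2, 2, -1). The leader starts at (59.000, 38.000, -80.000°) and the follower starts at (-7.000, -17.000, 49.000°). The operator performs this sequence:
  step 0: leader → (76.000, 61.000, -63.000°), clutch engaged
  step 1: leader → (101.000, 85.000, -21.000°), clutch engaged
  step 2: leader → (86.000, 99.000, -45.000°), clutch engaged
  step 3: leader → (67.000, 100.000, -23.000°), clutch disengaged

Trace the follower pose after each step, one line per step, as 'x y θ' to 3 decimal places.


12.000 19.500 99.000
39.000 57.500 224.000
26.000 80.500 151.000
26.000 80.500 151.000

step 0: Δleader=(17.000, 23.000, 17.000°), engaged; cmd=(19.000, 36.500, 50.000°) → follower=(12.000, 19.500, 99.000°)
step 1: Δleader=(25.000, 24.000, 42.000°), engaged; cmd=(27.000, 38.000, 125.000°) → follower=(39.000, 57.500, 224.000°)
step 2: Δleader=(-15.000, 14.000, -24.000°), engaged; cmd=(-13.000, 23.000, -73.000°) → follower=(26.000, 80.500, 151.000°)
step 3: Δleader=(-19.000, 1.000, 22.000°), disengaged; cmd=(0,0,0) → follower holds at (26.000, 80.500, 151.000°)


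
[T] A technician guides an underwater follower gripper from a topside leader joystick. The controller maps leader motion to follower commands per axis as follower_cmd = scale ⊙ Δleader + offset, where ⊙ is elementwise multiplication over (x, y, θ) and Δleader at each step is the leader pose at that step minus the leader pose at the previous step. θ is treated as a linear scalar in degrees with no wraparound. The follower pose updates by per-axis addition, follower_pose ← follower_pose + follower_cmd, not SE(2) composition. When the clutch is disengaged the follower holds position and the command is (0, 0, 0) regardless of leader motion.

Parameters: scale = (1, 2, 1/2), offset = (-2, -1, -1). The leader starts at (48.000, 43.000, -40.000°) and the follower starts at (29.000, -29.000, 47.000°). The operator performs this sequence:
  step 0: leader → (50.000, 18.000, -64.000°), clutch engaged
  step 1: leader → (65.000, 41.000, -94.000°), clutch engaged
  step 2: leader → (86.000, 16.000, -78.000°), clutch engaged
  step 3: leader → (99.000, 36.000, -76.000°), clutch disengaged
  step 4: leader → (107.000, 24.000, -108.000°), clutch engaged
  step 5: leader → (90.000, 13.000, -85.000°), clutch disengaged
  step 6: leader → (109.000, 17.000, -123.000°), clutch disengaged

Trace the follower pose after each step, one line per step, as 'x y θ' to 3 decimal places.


step 0: Δleader=(2.000, -25.000, -24.000°), engaged; cmd=(0.000, -51.000, -13.000°) → follower=(29.000, -80.000, 34.000°)
step 1: Δleader=(15.000, 23.000, -30.000°), engaged; cmd=(13.000, 45.000, -16.000°) → follower=(42.000, -35.000, 18.000°)
step 2: Δleader=(21.000, -25.000, 16.000°), engaged; cmd=(19.000, -51.000, 7.000°) → follower=(61.000, -86.000, 25.000°)
step 3: Δleader=(13.000, 20.000, 2.000°), disengaged; cmd=(0,0,0) → follower holds at (61.000, -86.000, 25.000°)
step 4: Δleader=(8.000, -12.000, -32.000°), engaged; cmd=(6.000, -25.000, -17.000°) → follower=(67.000, -111.000, 8.000°)
step 5: Δleader=(-17.000, -11.000, 23.000°), disengaged; cmd=(0,0,0) → follower holds at (67.000, -111.000, 8.000°)
step 6: Δleader=(19.000, 4.000, -38.000°), disengaged; cmd=(0,0,0) → follower holds at (67.000, -111.000, 8.000°)

29.000 -80.000 34.000
42.000 -35.000 18.000
61.000 -86.000 25.000
61.000 -86.000 25.000
67.000 -111.000 8.000
67.000 -111.000 8.000
67.000 -111.000 8.000


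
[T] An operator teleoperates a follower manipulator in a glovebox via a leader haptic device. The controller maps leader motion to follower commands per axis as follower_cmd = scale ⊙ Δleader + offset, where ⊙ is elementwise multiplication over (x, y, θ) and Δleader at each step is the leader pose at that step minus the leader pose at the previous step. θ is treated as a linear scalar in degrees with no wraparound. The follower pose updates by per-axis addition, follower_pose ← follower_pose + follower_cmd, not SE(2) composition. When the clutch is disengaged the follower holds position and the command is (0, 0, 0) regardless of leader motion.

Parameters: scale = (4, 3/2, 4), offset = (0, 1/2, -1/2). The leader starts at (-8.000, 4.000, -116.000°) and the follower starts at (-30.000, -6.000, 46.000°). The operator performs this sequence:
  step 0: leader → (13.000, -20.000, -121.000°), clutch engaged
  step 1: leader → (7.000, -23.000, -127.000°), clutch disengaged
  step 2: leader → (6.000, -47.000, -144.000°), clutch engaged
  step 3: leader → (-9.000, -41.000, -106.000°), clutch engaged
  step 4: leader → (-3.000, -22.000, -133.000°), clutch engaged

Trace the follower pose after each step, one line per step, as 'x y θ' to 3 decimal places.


step 0: Δleader=(21.000, -24.000, -5.000°), engaged; cmd=(84.000, -35.500, -20.500°) → follower=(54.000, -41.500, 25.500°)
step 1: Δleader=(-6.000, -3.000, -6.000°), disengaged; cmd=(0,0,0) → follower holds at (54.000, -41.500, 25.500°)
step 2: Δleader=(-1.000, -24.000, -17.000°), engaged; cmd=(-4.000, -35.500, -68.500°) → follower=(50.000, -77.000, -43.000°)
step 3: Δleader=(-15.000, 6.000, 38.000°), engaged; cmd=(-60.000, 9.500, 151.500°) → follower=(-10.000, -67.500, 108.500°)
step 4: Δleader=(6.000, 19.000, -27.000°), engaged; cmd=(24.000, 29.000, -108.500°) → follower=(14.000, -38.500, 0.000°)

54.000 -41.500 25.500
54.000 -41.500 25.500
50.000 -77.000 -43.000
-10.000 -67.500 108.500
14.000 -38.500 0.000


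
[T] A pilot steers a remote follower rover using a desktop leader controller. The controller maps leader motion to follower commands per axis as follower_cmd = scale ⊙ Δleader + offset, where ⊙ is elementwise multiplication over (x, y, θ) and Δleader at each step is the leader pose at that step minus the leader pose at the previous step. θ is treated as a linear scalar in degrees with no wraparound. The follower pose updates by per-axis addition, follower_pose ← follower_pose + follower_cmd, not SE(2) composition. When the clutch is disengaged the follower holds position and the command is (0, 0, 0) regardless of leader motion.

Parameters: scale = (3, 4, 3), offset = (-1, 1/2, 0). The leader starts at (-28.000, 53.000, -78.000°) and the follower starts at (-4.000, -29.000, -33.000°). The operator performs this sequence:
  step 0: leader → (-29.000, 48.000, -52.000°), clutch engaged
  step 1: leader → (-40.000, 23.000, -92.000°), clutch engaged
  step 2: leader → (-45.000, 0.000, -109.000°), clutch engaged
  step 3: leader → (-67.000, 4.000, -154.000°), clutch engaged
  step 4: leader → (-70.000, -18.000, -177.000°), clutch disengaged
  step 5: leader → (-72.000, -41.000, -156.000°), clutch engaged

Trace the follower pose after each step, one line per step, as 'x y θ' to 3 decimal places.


step 0: Δleader=(-1.000, -5.000, 26.000°), engaged; cmd=(-4.000, -19.500, 78.000°) → follower=(-8.000, -48.500, 45.000°)
step 1: Δleader=(-11.000, -25.000, -40.000°), engaged; cmd=(-34.000, -99.500, -120.000°) → follower=(-42.000, -148.000, -75.000°)
step 2: Δleader=(-5.000, -23.000, -17.000°), engaged; cmd=(-16.000, -91.500, -51.000°) → follower=(-58.000, -239.500, -126.000°)
step 3: Δleader=(-22.000, 4.000, -45.000°), engaged; cmd=(-67.000, 16.500, -135.000°) → follower=(-125.000, -223.000, -261.000°)
step 4: Δleader=(-3.000, -22.000, -23.000°), disengaged; cmd=(0,0,0) → follower holds at (-125.000, -223.000, -261.000°)
step 5: Δleader=(-2.000, -23.000, 21.000°), engaged; cmd=(-7.000, -91.500, 63.000°) → follower=(-132.000, -314.500, -198.000°)

-8.000 -48.500 45.000
-42.000 -148.000 -75.000
-58.000 -239.500 -126.000
-125.000 -223.000 -261.000
-125.000 -223.000 -261.000
-132.000 -314.500 -198.000


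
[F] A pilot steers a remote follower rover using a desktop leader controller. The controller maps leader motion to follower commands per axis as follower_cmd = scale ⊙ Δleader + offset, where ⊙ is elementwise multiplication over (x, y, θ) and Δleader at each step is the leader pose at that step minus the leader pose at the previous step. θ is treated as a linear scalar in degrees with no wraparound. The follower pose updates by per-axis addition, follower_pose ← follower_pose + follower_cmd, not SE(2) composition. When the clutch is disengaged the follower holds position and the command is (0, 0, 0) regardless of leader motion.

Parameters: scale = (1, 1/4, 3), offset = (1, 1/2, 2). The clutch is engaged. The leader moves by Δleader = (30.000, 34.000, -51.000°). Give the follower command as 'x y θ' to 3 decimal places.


axis x: 1·30.000 + 1 = 31.000
axis y: 1/4·34.000 + 1/2 = 9.000
axis θ: 3·-51.000 + 2 = -151.000

31.000 9.000 -151.000


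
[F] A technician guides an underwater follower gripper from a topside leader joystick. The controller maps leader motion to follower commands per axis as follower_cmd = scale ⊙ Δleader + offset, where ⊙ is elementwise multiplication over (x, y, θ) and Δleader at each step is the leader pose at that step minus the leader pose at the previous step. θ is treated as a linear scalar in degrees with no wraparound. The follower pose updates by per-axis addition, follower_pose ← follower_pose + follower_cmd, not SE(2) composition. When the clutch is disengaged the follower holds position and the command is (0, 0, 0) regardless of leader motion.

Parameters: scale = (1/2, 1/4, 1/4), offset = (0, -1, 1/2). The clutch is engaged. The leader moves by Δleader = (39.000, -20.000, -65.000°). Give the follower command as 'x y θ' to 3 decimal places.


19.500 -6.000 -15.750

axis x: 1/2·39.000 + 0 = 19.500
axis y: 1/4·-20.000 + -1 = -6.000
axis θ: 1/4·-65.000 + 1/2 = -15.750


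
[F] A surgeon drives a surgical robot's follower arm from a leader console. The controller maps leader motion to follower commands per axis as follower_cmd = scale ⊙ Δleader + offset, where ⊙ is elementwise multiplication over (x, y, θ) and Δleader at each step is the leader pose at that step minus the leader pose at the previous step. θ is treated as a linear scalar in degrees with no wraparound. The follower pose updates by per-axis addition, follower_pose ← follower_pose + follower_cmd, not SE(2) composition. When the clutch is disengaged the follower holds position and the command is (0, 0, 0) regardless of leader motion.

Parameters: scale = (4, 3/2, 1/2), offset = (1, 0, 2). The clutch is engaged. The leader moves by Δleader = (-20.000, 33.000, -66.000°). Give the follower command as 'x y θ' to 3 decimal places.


axis x: 4·-20.000 + 1 = -79.000
axis y: 3/2·33.000 + 0 = 49.500
axis θ: 1/2·-66.000 + 2 = -31.000

-79.000 49.500 -31.000


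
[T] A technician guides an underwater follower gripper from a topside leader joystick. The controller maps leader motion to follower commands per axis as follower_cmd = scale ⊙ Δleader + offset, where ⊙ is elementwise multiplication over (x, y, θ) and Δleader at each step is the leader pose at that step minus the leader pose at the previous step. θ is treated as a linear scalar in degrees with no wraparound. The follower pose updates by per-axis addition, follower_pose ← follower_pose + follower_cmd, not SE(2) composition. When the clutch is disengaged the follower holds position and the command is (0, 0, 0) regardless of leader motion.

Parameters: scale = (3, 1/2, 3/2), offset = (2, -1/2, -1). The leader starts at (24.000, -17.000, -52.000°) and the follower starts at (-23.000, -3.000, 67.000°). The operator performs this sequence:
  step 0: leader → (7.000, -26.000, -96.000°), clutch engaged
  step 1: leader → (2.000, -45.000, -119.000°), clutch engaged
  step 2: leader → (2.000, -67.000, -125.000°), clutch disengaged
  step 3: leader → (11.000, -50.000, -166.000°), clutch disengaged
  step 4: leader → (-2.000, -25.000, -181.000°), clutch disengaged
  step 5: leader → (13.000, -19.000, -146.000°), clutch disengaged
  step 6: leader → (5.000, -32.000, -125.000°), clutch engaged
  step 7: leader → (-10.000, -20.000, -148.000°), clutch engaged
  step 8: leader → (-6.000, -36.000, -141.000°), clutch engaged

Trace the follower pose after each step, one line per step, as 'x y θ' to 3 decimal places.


step 0: Δleader=(-17.000, -9.000, -44.000°), engaged; cmd=(-49.000, -5.000, -67.000°) → follower=(-72.000, -8.000, 0.000°)
step 1: Δleader=(-5.000, -19.000, -23.000°), engaged; cmd=(-13.000, -10.000, -35.500°) → follower=(-85.000, -18.000, -35.500°)
step 2: Δleader=(0.000, -22.000, -6.000°), disengaged; cmd=(0,0,0) → follower holds at (-85.000, -18.000, -35.500°)
step 3: Δleader=(9.000, 17.000, -41.000°), disengaged; cmd=(0,0,0) → follower holds at (-85.000, -18.000, -35.500°)
step 4: Δleader=(-13.000, 25.000, -15.000°), disengaged; cmd=(0,0,0) → follower holds at (-85.000, -18.000, -35.500°)
step 5: Δleader=(15.000, 6.000, 35.000°), disengaged; cmd=(0,0,0) → follower holds at (-85.000, -18.000, -35.500°)
step 6: Δleader=(-8.000, -13.000, 21.000°), engaged; cmd=(-22.000, -7.000, 30.500°) → follower=(-107.000, -25.000, -5.000°)
step 7: Δleader=(-15.000, 12.000, -23.000°), engaged; cmd=(-43.000, 5.500, -35.500°) → follower=(-150.000, -19.500, -40.500°)
step 8: Δleader=(4.000, -16.000, 7.000°), engaged; cmd=(14.000, -8.500, 9.500°) → follower=(-136.000, -28.000, -31.000°)

-72.000 -8.000 0.000
-85.000 -18.000 -35.500
-85.000 -18.000 -35.500
-85.000 -18.000 -35.500
-85.000 -18.000 -35.500
-85.000 -18.000 -35.500
-107.000 -25.000 -5.000
-150.000 -19.500 -40.500
-136.000 -28.000 -31.000


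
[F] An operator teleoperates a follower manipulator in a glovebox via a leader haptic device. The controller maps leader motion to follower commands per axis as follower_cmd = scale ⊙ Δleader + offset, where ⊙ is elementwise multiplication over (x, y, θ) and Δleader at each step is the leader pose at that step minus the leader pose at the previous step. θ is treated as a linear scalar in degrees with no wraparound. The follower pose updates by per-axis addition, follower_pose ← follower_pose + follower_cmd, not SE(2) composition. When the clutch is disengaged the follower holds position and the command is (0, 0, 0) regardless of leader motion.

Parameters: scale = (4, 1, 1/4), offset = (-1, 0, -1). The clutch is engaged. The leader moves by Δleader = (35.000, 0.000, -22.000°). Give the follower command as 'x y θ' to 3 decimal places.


139.000 0.000 -6.500

axis x: 4·35.000 + -1 = 139.000
axis y: 1·0.000 + 0 = 0.000
axis θ: 1/4·-22.000 + -1 = -6.500


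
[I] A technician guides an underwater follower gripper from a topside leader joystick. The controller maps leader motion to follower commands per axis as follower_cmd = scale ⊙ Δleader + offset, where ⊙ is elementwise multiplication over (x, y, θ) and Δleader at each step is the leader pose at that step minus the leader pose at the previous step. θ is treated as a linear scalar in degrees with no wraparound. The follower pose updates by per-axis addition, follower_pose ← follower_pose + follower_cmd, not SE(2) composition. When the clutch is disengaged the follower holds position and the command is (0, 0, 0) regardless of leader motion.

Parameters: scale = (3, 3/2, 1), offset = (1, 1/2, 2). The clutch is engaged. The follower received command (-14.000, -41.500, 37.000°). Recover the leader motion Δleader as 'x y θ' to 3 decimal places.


-5.000 -28.000 35.000

axis x: (-14.000 − 1) / (3) = -5.000
axis y: (-41.500 − 1/2) / (3/2) = -28.000
axis θ: (37.000 − 2) / (1) = 35.000


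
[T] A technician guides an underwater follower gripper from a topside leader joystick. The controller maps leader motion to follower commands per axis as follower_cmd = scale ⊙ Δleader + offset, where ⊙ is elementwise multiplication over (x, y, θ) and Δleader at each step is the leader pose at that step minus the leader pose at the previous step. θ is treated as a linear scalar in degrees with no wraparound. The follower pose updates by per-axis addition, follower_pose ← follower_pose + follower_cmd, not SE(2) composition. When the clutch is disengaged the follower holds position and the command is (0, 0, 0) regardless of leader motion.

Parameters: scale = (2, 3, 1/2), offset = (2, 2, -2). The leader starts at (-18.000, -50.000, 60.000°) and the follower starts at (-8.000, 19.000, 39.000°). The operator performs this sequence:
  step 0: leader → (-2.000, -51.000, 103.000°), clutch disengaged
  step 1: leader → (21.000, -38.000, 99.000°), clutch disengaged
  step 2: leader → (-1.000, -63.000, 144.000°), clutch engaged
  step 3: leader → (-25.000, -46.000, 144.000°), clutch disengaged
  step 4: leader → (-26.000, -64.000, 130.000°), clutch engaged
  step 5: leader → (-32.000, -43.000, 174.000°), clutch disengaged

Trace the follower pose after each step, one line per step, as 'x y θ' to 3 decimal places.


-8.000 19.000 39.000
-8.000 19.000 39.000
-50.000 -54.000 59.500
-50.000 -54.000 59.500
-50.000 -106.000 50.500
-50.000 -106.000 50.500

step 0: Δleader=(16.000, -1.000, 43.000°), disengaged; cmd=(0,0,0) → follower holds at (-8.000, 19.000, 39.000°)
step 1: Δleader=(23.000, 13.000, -4.000°), disengaged; cmd=(0,0,0) → follower holds at (-8.000, 19.000, 39.000°)
step 2: Δleader=(-22.000, -25.000, 45.000°), engaged; cmd=(-42.000, -73.000, 20.500°) → follower=(-50.000, -54.000, 59.500°)
step 3: Δleader=(-24.000, 17.000, 0.000°), disengaged; cmd=(0,0,0) → follower holds at (-50.000, -54.000, 59.500°)
step 4: Δleader=(-1.000, -18.000, -14.000°), engaged; cmd=(0.000, -52.000, -9.000°) → follower=(-50.000, -106.000, 50.500°)
step 5: Δleader=(-6.000, 21.000, 44.000°), disengaged; cmd=(0,0,0) → follower holds at (-50.000, -106.000, 50.500°)


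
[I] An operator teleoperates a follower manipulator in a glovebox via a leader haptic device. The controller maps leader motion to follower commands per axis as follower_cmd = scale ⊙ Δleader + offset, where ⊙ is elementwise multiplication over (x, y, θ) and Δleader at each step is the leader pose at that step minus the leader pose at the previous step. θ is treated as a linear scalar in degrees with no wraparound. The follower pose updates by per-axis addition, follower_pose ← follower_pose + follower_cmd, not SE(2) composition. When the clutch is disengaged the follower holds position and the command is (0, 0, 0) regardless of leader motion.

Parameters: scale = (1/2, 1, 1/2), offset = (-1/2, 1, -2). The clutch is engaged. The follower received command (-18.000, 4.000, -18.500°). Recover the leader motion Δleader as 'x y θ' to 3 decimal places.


axis x: (-18.000 − -1/2) / (1/2) = -35.000
axis y: (4.000 − 1) / (1) = 3.000
axis θ: (-18.500 − -2) / (1/2) = -33.000

-35.000 3.000 -33.000


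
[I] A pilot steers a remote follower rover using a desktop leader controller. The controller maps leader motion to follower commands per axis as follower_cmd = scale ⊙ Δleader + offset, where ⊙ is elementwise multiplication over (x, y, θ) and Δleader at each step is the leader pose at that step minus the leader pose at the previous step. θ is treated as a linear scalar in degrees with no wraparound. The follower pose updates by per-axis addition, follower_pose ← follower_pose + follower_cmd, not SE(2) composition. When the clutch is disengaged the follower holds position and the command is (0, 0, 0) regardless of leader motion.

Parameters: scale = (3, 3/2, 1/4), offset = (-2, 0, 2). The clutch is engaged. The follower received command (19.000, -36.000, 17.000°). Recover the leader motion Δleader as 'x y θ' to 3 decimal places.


7.000 -24.000 60.000

axis x: (19.000 − -2) / (3) = 7.000
axis y: (-36.000 − 0) / (3/2) = -24.000
axis θ: (17.000 − 2) / (1/4) = 60.000


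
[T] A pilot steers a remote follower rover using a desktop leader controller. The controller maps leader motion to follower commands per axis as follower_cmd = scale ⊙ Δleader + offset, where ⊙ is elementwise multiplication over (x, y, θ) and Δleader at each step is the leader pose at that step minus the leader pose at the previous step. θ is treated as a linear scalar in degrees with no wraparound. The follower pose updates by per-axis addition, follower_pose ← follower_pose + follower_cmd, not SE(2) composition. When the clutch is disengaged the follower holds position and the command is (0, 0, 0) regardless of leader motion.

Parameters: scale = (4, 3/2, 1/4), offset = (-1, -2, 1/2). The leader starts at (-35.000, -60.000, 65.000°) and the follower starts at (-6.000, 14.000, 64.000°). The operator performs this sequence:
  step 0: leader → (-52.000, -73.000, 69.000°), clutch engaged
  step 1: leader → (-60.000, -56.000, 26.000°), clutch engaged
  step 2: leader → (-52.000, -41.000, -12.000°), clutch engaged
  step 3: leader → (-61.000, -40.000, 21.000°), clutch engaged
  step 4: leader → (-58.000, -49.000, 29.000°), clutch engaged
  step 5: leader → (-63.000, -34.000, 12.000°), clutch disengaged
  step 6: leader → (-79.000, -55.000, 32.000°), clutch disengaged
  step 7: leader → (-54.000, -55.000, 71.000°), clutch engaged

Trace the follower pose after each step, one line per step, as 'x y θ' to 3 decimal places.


step 0: Δleader=(-17.000, -13.000, 4.000°), engaged; cmd=(-69.000, -21.500, 1.500°) → follower=(-75.000, -7.500, 65.500°)
step 1: Δleader=(-8.000, 17.000, -43.000°), engaged; cmd=(-33.000, 23.500, -10.250°) → follower=(-108.000, 16.000, 55.250°)
step 2: Δleader=(8.000, 15.000, -38.000°), engaged; cmd=(31.000, 20.500, -9.000°) → follower=(-77.000, 36.500, 46.250°)
step 3: Δleader=(-9.000, 1.000, 33.000°), engaged; cmd=(-37.000, -0.500, 8.750°) → follower=(-114.000, 36.000, 55.000°)
step 4: Δleader=(3.000, -9.000, 8.000°), engaged; cmd=(11.000, -15.500, 2.500°) → follower=(-103.000, 20.500, 57.500°)
step 5: Δleader=(-5.000, 15.000, -17.000°), disengaged; cmd=(0,0,0) → follower holds at (-103.000, 20.500, 57.500°)
step 6: Δleader=(-16.000, -21.000, 20.000°), disengaged; cmd=(0,0,0) → follower holds at (-103.000, 20.500, 57.500°)
step 7: Δleader=(25.000, 0.000, 39.000°), engaged; cmd=(99.000, -2.000, 10.250°) → follower=(-4.000, 18.500, 67.750°)

-75.000 -7.500 65.500
-108.000 16.000 55.250
-77.000 36.500 46.250
-114.000 36.000 55.000
-103.000 20.500 57.500
-103.000 20.500 57.500
-103.000 20.500 57.500
-4.000 18.500 67.750
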